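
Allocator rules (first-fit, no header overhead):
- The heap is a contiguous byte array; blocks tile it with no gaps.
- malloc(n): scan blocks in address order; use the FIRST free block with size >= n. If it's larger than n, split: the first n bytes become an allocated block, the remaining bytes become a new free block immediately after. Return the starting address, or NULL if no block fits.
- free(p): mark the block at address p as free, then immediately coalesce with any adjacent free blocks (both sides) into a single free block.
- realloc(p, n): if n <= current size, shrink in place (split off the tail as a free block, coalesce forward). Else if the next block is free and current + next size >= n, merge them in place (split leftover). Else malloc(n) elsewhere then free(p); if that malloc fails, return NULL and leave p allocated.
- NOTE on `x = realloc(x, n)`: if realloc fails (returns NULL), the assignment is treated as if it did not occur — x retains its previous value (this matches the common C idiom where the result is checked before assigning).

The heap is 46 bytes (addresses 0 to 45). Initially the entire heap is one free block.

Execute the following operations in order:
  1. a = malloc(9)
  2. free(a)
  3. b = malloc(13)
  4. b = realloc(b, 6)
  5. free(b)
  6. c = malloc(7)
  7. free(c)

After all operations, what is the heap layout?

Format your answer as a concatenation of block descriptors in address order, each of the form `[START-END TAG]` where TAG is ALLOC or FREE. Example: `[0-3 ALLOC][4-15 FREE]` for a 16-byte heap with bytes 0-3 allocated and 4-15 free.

Op 1: a = malloc(9) -> a = 0; heap: [0-8 ALLOC][9-45 FREE]
Op 2: free(a) -> (freed a); heap: [0-45 FREE]
Op 3: b = malloc(13) -> b = 0; heap: [0-12 ALLOC][13-45 FREE]
Op 4: b = realloc(b, 6) -> b = 0; heap: [0-5 ALLOC][6-45 FREE]
Op 5: free(b) -> (freed b); heap: [0-45 FREE]
Op 6: c = malloc(7) -> c = 0; heap: [0-6 ALLOC][7-45 FREE]
Op 7: free(c) -> (freed c); heap: [0-45 FREE]

Answer: [0-45 FREE]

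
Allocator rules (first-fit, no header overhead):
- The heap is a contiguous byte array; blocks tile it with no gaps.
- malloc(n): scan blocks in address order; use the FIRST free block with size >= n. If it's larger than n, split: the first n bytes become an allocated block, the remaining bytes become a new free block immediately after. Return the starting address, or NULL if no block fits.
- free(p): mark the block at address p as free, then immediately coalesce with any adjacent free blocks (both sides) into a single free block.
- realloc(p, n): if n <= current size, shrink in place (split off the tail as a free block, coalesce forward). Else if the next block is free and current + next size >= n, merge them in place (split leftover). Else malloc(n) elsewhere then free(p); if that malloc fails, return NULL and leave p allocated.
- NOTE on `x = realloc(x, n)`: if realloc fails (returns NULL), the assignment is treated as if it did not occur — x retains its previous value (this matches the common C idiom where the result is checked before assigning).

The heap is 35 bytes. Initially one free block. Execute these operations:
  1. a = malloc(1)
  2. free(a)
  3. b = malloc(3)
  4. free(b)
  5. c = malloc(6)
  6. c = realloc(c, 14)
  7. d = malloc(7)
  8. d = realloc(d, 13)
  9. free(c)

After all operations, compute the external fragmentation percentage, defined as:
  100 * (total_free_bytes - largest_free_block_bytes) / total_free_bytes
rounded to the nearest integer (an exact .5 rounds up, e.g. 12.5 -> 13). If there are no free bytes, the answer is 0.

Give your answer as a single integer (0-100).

Op 1: a = malloc(1) -> a = 0; heap: [0-0 ALLOC][1-34 FREE]
Op 2: free(a) -> (freed a); heap: [0-34 FREE]
Op 3: b = malloc(3) -> b = 0; heap: [0-2 ALLOC][3-34 FREE]
Op 4: free(b) -> (freed b); heap: [0-34 FREE]
Op 5: c = malloc(6) -> c = 0; heap: [0-5 ALLOC][6-34 FREE]
Op 6: c = realloc(c, 14) -> c = 0; heap: [0-13 ALLOC][14-34 FREE]
Op 7: d = malloc(7) -> d = 14; heap: [0-13 ALLOC][14-20 ALLOC][21-34 FREE]
Op 8: d = realloc(d, 13) -> d = 14; heap: [0-13 ALLOC][14-26 ALLOC][27-34 FREE]
Op 9: free(c) -> (freed c); heap: [0-13 FREE][14-26 ALLOC][27-34 FREE]
Free blocks: [14 8] total_free=22 largest=14 -> 100*(22-14)/22 = 800/22 ≈ 36.364 -> rounds to 36

Answer: 36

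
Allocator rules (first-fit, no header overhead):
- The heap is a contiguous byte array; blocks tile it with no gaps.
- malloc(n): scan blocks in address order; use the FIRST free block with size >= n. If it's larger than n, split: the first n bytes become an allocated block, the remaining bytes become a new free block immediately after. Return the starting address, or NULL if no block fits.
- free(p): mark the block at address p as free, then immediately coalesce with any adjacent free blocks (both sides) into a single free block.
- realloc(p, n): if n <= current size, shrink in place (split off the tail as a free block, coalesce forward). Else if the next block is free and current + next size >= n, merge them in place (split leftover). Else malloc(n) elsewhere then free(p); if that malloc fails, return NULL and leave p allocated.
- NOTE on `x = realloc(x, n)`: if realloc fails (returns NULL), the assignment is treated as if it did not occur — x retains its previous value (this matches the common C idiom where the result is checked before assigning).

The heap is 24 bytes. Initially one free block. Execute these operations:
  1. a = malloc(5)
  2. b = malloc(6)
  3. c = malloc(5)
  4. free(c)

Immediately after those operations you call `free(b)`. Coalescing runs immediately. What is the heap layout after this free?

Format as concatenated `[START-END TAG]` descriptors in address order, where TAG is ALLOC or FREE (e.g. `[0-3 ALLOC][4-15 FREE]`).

Answer: [0-4 ALLOC][5-23 FREE]

Derivation:
Op 1: a = malloc(5) -> a = 0; heap: [0-4 ALLOC][5-23 FREE]
Op 2: b = malloc(6) -> b = 5; heap: [0-4 ALLOC][5-10 ALLOC][11-23 FREE]
Op 3: c = malloc(5) -> c = 11; heap: [0-4 ALLOC][5-10 ALLOC][11-15 ALLOC][16-23 FREE]
Op 4: free(c) -> (freed c); heap: [0-4 ALLOC][5-10 ALLOC][11-23 FREE]
free(b): b = 5 -> block [5-10 ALLOC]; mark free, coalesce with adjacent free neighbors -> [0-4 ALLOC][5-23 FREE]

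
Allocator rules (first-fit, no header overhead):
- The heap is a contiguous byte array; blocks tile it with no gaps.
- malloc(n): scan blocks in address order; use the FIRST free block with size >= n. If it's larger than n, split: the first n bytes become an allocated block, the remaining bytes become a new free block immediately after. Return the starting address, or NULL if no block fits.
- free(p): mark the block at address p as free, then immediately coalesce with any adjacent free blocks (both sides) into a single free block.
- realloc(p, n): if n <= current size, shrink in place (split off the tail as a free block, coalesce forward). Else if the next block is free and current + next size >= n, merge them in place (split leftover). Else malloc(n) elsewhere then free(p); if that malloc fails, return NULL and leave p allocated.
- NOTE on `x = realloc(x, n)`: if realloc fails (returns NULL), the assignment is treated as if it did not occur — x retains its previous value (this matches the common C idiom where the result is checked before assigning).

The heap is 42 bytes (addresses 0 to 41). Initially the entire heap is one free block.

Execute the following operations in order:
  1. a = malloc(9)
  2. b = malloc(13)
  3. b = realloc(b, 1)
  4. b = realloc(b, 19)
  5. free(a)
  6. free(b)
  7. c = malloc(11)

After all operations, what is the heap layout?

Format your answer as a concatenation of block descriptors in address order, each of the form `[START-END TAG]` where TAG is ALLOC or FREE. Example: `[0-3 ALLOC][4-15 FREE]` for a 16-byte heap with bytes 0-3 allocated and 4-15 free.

Op 1: a = malloc(9) -> a = 0; heap: [0-8 ALLOC][9-41 FREE]
Op 2: b = malloc(13) -> b = 9; heap: [0-8 ALLOC][9-21 ALLOC][22-41 FREE]
Op 3: b = realloc(b, 1) -> b = 9; heap: [0-8 ALLOC][9-9 ALLOC][10-41 FREE]
Op 4: b = realloc(b, 19) -> b = 9; heap: [0-8 ALLOC][9-27 ALLOC][28-41 FREE]
Op 5: free(a) -> (freed a); heap: [0-8 FREE][9-27 ALLOC][28-41 FREE]
Op 6: free(b) -> (freed b); heap: [0-41 FREE]
Op 7: c = malloc(11) -> c = 0; heap: [0-10 ALLOC][11-41 FREE]

Answer: [0-10 ALLOC][11-41 FREE]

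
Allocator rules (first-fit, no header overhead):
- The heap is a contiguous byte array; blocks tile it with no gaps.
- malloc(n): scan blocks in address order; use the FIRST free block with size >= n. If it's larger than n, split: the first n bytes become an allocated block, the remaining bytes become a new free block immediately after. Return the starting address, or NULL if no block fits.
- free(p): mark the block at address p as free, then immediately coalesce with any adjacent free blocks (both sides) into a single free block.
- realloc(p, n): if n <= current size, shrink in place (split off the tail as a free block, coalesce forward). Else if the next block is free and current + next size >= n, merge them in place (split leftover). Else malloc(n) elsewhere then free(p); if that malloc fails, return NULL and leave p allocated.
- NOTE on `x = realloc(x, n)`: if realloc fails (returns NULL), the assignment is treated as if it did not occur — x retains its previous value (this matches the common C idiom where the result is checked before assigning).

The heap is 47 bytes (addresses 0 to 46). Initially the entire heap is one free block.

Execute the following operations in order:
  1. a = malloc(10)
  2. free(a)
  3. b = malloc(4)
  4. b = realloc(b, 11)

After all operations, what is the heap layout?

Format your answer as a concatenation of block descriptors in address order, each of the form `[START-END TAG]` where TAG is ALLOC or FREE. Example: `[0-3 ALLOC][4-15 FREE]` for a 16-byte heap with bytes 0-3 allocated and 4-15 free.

Answer: [0-10 ALLOC][11-46 FREE]

Derivation:
Op 1: a = malloc(10) -> a = 0; heap: [0-9 ALLOC][10-46 FREE]
Op 2: free(a) -> (freed a); heap: [0-46 FREE]
Op 3: b = malloc(4) -> b = 0; heap: [0-3 ALLOC][4-46 FREE]
Op 4: b = realloc(b, 11) -> b = 0; heap: [0-10 ALLOC][11-46 FREE]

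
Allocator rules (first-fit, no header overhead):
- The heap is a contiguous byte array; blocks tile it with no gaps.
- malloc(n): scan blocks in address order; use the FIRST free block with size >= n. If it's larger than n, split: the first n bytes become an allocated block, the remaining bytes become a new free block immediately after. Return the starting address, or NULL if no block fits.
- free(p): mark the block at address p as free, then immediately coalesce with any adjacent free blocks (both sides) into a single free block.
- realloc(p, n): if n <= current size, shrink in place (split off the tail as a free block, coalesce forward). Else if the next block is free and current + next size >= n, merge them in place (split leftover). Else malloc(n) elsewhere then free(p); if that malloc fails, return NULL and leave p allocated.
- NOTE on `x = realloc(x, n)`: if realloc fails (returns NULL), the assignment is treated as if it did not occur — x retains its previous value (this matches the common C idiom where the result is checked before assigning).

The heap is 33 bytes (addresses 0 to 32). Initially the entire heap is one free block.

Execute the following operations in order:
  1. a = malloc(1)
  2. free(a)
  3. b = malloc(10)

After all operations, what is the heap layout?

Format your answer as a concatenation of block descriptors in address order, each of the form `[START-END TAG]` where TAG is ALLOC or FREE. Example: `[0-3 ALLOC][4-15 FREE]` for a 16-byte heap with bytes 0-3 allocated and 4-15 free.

Answer: [0-9 ALLOC][10-32 FREE]

Derivation:
Op 1: a = malloc(1) -> a = 0; heap: [0-0 ALLOC][1-32 FREE]
Op 2: free(a) -> (freed a); heap: [0-32 FREE]
Op 3: b = malloc(10) -> b = 0; heap: [0-9 ALLOC][10-32 FREE]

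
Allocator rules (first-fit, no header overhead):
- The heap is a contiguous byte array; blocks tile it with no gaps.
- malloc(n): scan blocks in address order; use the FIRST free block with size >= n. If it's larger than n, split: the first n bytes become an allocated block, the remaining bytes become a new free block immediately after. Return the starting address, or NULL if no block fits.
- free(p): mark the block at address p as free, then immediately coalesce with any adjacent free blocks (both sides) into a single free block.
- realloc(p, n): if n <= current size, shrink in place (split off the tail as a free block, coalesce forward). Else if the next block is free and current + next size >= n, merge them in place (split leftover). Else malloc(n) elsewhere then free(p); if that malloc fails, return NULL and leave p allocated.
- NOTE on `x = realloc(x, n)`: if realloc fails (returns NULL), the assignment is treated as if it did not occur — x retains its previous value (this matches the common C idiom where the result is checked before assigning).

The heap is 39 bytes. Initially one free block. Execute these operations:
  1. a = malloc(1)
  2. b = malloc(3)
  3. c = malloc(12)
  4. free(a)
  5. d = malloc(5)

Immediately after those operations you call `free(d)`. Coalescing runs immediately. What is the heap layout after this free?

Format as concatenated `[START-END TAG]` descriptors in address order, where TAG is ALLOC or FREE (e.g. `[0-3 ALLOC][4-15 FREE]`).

Op 1: a = malloc(1) -> a = 0; heap: [0-0 ALLOC][1-38 FREE]
Op 2: b = malloc(3) -> b = 1; heap: [0-0 ALLOC][1-3 ALLOC][4-38 FREE]
Op 3: c = malloc(12) -> c = 4; heap: [0-0 ALLOC][1-3 ALLOC][4-15 ALLOC][16-38 FREE]
Op 4: free(a) -> (freed a); heap: [0-0 FREE][1-3 ALLOC][4-15 ALLOC][16-38 FREE]
Op 5: d = malloc(5) -> d = 16; heap: [0-0 FREE][1-3 ALLOC][4-15 ALLOC][16-20 ALLOC][21-38 FREE]
free(d): d = 16 -> block [16-20 ALLOC]; mark free, coalesce with adjacent free neighbors -> [0-0 FREE][1-3 ALLOC][4-15 ALLOC][16-38 FREE]

Answer: [0-0 FREE][1-3 ALLOC][4-15 ALLOC][16-38 FREE]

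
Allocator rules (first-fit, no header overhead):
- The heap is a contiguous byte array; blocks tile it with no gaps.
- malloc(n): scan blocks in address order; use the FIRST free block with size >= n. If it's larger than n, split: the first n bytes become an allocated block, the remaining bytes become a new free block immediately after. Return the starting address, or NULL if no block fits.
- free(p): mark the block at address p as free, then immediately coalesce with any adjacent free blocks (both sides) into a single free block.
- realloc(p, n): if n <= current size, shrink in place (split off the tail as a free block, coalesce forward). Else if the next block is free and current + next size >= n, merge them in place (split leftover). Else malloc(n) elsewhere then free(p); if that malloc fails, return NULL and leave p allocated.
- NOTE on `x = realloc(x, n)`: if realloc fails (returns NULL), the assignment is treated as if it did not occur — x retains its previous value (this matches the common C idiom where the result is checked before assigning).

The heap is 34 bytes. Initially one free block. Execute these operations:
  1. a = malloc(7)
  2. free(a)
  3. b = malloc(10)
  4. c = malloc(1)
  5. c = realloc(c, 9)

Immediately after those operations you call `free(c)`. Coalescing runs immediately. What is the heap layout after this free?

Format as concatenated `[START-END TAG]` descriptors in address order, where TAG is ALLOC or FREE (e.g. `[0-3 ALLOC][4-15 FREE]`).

Answer: [0-9 ALLOC][10-33 FREE]

Derivation:
Op 1: a = malloc(7) -> a = 0; heap: [0-6 ALLOC][7-33 FREE]
Op 2: free(a) -> (freed a); heap: [0-33 FREE]
Op 3: b = malloc(10) -> b = 0; heap: [0-9 ALLOC][10-33 FREE]
Op 4: c = malloc(1) -> c = 10; heap: [0-9 ALLOC][10-10 ALLOC][11-33 FREE]
Op 5: c = realloc(c, 9) -> c = 10; heap: [0-9 ALLOC][10-18 ALLOC][19-33 FREE]
free(c): c = 10 -> block [10-18 ALLOC]; mark free, coalesce with adjacent free neighbors -> [0-9 ALLOC][10-33 FREE]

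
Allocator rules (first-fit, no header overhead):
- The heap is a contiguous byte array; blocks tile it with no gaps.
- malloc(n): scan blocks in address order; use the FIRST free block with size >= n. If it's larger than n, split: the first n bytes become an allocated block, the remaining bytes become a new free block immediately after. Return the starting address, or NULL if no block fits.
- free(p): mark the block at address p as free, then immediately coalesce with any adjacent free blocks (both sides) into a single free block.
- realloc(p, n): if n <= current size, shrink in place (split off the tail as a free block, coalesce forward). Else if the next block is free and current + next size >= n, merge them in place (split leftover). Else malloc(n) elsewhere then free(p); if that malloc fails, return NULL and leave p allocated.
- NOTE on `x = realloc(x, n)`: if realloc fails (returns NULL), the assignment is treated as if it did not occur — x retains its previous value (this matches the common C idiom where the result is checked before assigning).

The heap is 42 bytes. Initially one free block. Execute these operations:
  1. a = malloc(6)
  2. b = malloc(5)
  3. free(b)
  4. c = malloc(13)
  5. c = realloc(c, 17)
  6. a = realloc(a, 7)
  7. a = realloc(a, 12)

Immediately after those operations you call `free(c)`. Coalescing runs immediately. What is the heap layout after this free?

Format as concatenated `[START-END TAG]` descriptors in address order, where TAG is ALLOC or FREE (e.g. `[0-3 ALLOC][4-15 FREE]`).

Answer: [0-22 FREE][23-34 ALLOC][35-41 FREE]

Derivation:
Op 1: a = malloc(6) -> a = 0; heap: [0-5 ALLOC][6-41 FREE]
Op 2: b = malloc(5) -> b = 6; heap: [0-5 ALLOC][6-10 ALLOC][11-41 FREE]
Op 3: free(b) -> (freed b); heap: [0-5 ALLOC][6-41 FREE]
Op 4: c = malloc(13) -> c = 6; heap: [0-5 ALLOC][6-18 ALLOC][19-41 FREE]
Op 5: c = realloc(c, 17) -> c = 6; heap: [0-5 ALLOC][6-22 ALLOC][23-41 FREE]
Op 6: a = realloc(a, 7) -> a = 23; heap: [0-5 FREE][6-22 ALLOC][23-29 ALLOC][30-41 FREE]
Op 7: a = realloc(a, 12) -> a = 23; heap: [0-5 FREE][6-22 ALLOC][23-34 ALLOC][35-41 FREE]
free(c): c = 6 -> block [6-22 ALLOC]; mark free, coalesce with adjacent free neighbors -> [0-22 FREE][23-34 ALLOC][35-41 FREE]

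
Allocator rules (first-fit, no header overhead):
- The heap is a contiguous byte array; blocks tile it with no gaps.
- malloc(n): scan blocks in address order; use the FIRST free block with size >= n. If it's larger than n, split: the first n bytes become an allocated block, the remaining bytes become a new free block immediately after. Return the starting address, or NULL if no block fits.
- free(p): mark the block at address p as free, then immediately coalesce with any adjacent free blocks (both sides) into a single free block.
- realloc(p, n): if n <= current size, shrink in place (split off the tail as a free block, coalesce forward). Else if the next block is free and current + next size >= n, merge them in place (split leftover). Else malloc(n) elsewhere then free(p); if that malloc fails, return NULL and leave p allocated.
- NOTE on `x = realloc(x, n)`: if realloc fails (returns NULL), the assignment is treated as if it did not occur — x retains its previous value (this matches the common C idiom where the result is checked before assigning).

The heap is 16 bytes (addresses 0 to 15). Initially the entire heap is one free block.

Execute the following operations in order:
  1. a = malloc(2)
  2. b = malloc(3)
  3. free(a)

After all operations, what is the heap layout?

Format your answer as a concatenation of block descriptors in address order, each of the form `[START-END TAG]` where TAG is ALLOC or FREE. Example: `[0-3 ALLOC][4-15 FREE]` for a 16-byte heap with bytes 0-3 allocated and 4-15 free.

Op 1: a = malloc(2) -> a = 0; heap: [0-1 ALLOC][2-15 FREE]
Op 2: b = malloc(3) -> b = 2; heap: [0-1 ALLOC][2-4 ALLOC][5-15 FREE]
Op 3: free(a) -> (freed a); heap: [0-1 FREE][2-4 ALLOC][5-15 FREE]

Answer: [0-1 FREE][2-4 ALLOC][5-15 FREE]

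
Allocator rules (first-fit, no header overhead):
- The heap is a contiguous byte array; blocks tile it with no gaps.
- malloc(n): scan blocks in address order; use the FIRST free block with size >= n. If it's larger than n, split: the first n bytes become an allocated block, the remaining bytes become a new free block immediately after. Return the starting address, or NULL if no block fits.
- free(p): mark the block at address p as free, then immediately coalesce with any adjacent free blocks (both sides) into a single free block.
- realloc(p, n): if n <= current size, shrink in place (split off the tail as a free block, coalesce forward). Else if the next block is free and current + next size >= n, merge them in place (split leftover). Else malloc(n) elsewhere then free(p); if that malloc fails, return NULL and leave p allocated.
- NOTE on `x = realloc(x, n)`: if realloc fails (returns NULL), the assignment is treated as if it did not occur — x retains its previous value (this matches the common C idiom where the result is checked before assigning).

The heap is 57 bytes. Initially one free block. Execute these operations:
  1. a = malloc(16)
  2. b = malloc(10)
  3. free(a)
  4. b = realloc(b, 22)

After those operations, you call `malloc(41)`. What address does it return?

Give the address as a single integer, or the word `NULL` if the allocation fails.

Op 1: a = malloc(16) -> a = 0; heap: [0-15 ALLOC][16-56 FREE]
Op 2: b = malloc(10) -> b = 16; heap: [0-15 ALLOC][16-25 ALLOC][26-56 FREE]
Op 3: free(a) -> (freed a); heap: [0-15 FREE][16-25 ALLOC][26-56 FREE]
Op 4: b = realloc(b, 22) -> b = 16; heap: [0-15 FREE][16-37 ALLOC][38-56 FREE]
malloc(41): first-fit scan over [0-15 FREE][16-37 ALLOC][38-56 FREE] -> NULL

Answer: NULL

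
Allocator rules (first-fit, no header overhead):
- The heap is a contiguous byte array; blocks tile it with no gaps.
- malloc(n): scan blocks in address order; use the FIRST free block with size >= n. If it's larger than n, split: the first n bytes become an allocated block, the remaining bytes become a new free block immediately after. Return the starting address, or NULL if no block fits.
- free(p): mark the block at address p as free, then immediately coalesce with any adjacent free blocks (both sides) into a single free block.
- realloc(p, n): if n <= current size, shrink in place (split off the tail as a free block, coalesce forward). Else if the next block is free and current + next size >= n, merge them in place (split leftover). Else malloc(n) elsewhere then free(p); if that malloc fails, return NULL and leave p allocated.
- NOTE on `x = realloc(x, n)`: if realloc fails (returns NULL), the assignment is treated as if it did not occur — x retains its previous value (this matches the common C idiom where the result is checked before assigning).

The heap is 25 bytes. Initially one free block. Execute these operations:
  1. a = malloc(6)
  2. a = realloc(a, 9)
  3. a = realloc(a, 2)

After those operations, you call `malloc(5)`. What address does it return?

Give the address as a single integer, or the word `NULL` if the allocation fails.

Op 1: a = malloc(6) -> a = 0; heap: [0-5 ALLOC][6-24 FREE]
Op 2: a = realloc(a, 9) -> a = 0; heap: [0-8 ALLOC][9-24 FREE]
Op 3: a = realloc(a, 2) -> a = 0; heap: [0-1 ALLOC][2-24 FREE]
malloc(5): first-fit scan over [0-1 ALLOC][2-24 FREE] -> 2

Answer: 2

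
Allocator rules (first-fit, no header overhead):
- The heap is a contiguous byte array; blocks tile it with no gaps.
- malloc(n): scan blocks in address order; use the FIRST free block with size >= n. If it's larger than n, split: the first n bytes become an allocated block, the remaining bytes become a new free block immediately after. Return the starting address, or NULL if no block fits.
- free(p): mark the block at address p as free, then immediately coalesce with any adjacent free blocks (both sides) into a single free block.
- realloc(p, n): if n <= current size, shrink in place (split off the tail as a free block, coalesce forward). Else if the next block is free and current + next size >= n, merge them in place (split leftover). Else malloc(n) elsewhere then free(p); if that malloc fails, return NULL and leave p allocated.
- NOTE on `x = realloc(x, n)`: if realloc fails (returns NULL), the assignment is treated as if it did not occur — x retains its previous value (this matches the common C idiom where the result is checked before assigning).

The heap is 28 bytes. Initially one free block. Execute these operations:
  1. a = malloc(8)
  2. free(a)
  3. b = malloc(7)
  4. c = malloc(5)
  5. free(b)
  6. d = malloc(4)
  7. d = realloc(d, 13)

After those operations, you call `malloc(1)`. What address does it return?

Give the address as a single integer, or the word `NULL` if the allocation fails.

Op 1: a = malloc(8) -> a = 0; heap: [0-7 ALLOC][8-27 FREE]
Op 2: free(a) -> (freed a); heap: [0-27 FREE]
Op 3: b = malloc(7) -> b = 0; heap: [0-6 ALLOC][7-27 FREE]
Op 4: c = malloc(5) -> c = 7; heap: [0-6 ALLOC][7-11 ALLOC][12-27 FREE]
Op 5: free(b) -> (freed b); heap: [0-6 FREE][7-11 ALLOC][12-27 FREE]
Op 6: d = malloc(4) -> d = 0; heap: [0-3 ALLOC][4-6 FREE][7-11 ALLOC][12-27 FREE]
Op 7: d = realloc(d, 13) -> d = 12; heap: [0-6 FREE][7-11 ALLOC][12-24 ALLOC][25-27 FREE]
malloc(1): first-fit scan over [0-6 FREE][7-11 ALLOC][12-24 ALLOC][25-27 FREE] -> 0

Answer: 0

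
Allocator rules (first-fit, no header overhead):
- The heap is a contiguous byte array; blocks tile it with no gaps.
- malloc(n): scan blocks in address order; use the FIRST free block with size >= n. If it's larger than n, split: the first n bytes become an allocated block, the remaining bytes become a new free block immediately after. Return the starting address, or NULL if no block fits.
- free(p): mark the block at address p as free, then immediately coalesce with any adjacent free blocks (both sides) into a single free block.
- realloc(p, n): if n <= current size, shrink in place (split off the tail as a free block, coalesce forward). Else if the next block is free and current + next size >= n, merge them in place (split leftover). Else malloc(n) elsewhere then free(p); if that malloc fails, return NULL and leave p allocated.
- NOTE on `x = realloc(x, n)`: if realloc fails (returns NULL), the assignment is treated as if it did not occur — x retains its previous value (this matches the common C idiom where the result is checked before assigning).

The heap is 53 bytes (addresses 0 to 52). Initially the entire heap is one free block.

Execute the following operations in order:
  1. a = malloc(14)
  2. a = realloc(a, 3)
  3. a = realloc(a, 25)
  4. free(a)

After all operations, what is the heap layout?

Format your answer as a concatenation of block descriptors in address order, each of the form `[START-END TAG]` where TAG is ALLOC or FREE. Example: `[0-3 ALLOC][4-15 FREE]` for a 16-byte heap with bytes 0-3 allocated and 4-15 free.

Answer: [0-52 FREE]

Derivation:
Op 1: a = malloc(14) -> a = 0; heap: [0-13 ALLOC][14-52 FREE]
Op 2: a = realloc(a, 3) -> a = 0; heap: [0-2 ALLOC][3-52 FREE]
Op 3: a = realloc(a, 25) -> a = 0; heap: [0-24 ALLOC][25-52 FREE]
Op 4: free(a) -> (freed a); heap: [0-52 FREE]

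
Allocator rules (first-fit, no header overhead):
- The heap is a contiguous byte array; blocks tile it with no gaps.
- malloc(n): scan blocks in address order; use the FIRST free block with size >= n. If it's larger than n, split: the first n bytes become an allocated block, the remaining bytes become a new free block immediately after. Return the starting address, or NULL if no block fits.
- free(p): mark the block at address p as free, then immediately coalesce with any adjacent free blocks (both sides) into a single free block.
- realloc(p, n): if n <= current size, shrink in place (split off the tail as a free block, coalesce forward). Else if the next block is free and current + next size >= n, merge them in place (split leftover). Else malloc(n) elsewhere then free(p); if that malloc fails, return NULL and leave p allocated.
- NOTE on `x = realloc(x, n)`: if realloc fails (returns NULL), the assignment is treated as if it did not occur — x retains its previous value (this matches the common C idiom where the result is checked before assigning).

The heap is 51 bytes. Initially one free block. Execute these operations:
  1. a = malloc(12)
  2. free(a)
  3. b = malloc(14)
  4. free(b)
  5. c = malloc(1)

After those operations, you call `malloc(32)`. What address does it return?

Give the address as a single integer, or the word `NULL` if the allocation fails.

Op 1: a = malloc(12) -> a = 0; heap: [0-11 ALLOC][12-50 FREE]
Op 2: free(a) -> (freed a); heap: [0-50 FREE]
Op 3: b = malloc(14) -> b = 0; heap: [0-13 ALLOC][14-50 FREE]
Op 4: free(b) -> (freed b); heap: [0-50 FREE]
Op 5: c = malloc(1) -> c = 0; heap: [0-0 ALLOC][1-50 FREE]
malloc(32): first-fit scan over [0-0 ALLOC][1-50 FREE] -> 1

Answer: 1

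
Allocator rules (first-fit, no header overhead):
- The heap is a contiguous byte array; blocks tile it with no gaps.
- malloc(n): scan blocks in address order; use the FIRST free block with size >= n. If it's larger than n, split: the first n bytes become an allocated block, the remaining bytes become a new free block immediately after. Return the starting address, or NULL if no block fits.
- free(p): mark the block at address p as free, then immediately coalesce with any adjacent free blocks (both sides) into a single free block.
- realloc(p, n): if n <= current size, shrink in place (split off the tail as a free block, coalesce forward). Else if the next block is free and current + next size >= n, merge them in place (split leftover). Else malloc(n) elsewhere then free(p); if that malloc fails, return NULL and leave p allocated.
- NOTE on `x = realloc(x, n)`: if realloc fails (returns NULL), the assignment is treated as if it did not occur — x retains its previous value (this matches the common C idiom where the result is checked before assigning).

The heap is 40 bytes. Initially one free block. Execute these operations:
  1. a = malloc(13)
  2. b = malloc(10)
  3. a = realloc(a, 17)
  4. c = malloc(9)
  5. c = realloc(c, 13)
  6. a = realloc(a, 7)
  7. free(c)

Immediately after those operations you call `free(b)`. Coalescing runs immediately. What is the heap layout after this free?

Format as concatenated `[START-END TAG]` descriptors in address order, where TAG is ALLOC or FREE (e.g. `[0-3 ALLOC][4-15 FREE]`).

Op 1: a = malloc(13) -> a = 0; heap: [0-12 ALLOC][13-39 FREE]
Op 2: b = malloc(10) -> b = 13; heap: [0-12 ALLOC][13-22 ALLOC][23-39 FREE]
Op 3: a = realloc(a, 17) -> a = 23; heap: [0-12 FREE][13-22 ALLOC][23-39 ALLOC]
Op 4: c = malloc(9) -> c = 0; heap: [0-8 ALLOC][9-12 FREE][13-22 ALLOC][23-39 ALLOC]
Op 5: c = realloc(c, 13) -> c = 0; heap: [0-12 ALLOC][13-22 ALLOC][23-39 ALLOC]
Op 6: a = realloc(a, 7) -> a = 23; heap: [0-12 ALLOC][13-22 ALLOC][23-29 ALLOC][30-39 FREE]
Op 7: free(c) -> (freed c); heap: [0-12 FREE][13-22 ALLOC][23-29 ALLOC][30-39 FREE]
free(b): b = 13 -> block [13-22 ALLOC]; mark free, coalesce with adjacent free neighbors -> [0-22 FREE][23-29 ALLOC][30-39 FREE]

Answer: [0-22 FREE][23-29 ALLOC][30-39 FREE]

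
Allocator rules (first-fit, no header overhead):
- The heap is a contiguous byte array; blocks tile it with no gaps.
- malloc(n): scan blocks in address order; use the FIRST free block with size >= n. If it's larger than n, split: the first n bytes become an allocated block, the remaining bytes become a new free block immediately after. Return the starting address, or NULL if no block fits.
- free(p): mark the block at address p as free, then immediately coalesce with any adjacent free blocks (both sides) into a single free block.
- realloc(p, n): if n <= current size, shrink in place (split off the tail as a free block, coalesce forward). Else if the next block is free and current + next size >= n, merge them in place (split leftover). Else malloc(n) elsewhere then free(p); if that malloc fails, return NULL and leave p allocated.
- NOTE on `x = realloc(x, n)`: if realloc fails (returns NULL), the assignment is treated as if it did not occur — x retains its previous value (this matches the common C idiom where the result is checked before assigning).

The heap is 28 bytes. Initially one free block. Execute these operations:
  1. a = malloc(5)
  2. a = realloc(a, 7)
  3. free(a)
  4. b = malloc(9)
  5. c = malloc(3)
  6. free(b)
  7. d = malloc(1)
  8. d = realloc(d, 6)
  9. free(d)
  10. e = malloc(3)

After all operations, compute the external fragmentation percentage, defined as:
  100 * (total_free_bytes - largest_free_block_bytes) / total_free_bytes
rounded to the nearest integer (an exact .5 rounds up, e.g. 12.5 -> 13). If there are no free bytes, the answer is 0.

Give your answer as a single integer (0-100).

Answer: 27

Derivation:
Op 1: a = malloc(5) -> a = 0; heap: [0-4 ALLOC][5-27 FREE]
Op 2: a = realloc(a, 7) -> a = 0; heap: [0-6 ALLOC][7-27 FREE]
Op 3: free(a) -> (freed a); heap: [0-27 FREE]
Op 4: b = malloc(9) -> b = 0; heap: [0-8 ALLOC][9-27 FREE]
Op 5: c = malloc(3) -> c = 9; heap: [0-8 ALLOC][9-11 ALLOC][12-27 FREE]
Op 6: free(b) -> (freed b); heap: [0-8 FREE][9-11 ALLOC][12-27 FREE]
Op 7: d = malloc(1) -> d = 0; heap: [0-0 ALLOC][1-8 FREE][9-11 ALLOC][12-27 FREE]
Op 8: d = realloc(d, 6) -> d = 0; heap: [0-5 ALLOC][6-8 FREE][9-11 ALLOC][12-27 FREE]
Op 9: free(d) -> (freed d); heap: [0-8 FREE][9-11 ALLOC][12-27 FREE]
Op 10: e = malloc(3) -> e = 0; heap: [0-2 ALLOC][3-8 FREE][9-11 ALLOC][12-27 FREE]
Free blocks: [6 16] total_free=22 largest=16 -> 100*(22-16)/22 = 600/22 ≈ 27.273 -> rounds to 27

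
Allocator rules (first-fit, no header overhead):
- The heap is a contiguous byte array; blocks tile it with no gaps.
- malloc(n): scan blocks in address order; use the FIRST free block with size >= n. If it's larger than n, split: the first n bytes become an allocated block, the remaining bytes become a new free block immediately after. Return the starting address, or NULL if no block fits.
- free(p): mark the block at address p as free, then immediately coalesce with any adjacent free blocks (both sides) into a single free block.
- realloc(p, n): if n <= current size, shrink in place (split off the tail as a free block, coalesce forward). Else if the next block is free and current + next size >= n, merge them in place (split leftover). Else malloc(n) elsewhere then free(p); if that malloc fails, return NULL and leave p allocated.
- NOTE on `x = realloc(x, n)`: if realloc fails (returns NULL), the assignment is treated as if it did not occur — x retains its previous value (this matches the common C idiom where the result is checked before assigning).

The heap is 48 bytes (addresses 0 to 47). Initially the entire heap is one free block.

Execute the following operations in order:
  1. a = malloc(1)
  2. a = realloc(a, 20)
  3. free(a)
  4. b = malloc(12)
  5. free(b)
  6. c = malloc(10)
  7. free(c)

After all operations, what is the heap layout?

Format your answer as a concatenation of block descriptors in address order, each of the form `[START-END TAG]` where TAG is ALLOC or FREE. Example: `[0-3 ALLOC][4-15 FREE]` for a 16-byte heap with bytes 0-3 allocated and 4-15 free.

Op 1: a = malloc(1) -> a = 0; heap: [0-0 ALLOC][1-47 FREE]
Op 2: a = realloc(a, 20) -> a = 0; heap: [0-19 ALLOC][20-47 FREE]
Op 3: free(a) -> (freed a); heap: [0-47 FREE]
Op 4: b = malloc(12) -> b = 0; heap: [0-11 ALLOC][12-47 FREE]
Op 5: free(b) -> (freed b); heap: [0-47 FREE]
Op 6: c = malloc(10) -> c = 0; heap: [0-9 ALLOC][10-47 FREE]
Op 7: free(c) -> (freed c); heap: [0-47 FREE]

Answer: [0-47 FREE]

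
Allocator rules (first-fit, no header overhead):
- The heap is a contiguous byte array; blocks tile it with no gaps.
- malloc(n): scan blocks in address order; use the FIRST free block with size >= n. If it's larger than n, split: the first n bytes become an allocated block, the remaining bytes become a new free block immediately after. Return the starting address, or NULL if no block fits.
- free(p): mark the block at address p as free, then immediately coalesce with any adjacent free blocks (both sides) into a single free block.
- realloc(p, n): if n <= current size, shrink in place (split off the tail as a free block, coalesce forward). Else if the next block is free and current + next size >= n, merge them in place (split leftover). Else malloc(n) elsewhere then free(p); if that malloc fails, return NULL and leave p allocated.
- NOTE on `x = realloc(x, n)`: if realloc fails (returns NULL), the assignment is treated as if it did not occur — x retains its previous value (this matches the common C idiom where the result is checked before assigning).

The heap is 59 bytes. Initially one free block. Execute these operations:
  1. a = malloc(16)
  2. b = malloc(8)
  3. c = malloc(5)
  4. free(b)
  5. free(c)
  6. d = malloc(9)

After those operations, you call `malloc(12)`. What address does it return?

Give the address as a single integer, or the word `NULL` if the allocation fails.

Answer: 25

Derivation:
Op 1: a = malloc(16) -> a = 0; heap: [0-15 ALLOC][16-58 FREE]
Op 2: b = malloc(8) -> b = 16; heap: [0-15 ALLOC][16-23 ALLOC][24-58 FREE]
Op 3: c = malloc(5) -> c = 24; heap: [0-15 ALLOC][16-23 ALLOC][24-28 ALLOC][29-58 FREE]
Op 4: free(b) -> (freed b); heap: [0-15 ALLOC][16-23 FREE][24-28 ALLOC][29-58 FREE]
Op 5: free(c) -> (freed c); heap: [0-15 ALLOC][16-58 FREE]
Op 6: d = malloc(9) -> d = 16; heap: [0-15 ALLOC][16-24 ALLOC][25-58 FREE]
malloc(12): first-fit scan over [0-15 ALLOC][16-24 ALLOC][25-58 FREE] -> 25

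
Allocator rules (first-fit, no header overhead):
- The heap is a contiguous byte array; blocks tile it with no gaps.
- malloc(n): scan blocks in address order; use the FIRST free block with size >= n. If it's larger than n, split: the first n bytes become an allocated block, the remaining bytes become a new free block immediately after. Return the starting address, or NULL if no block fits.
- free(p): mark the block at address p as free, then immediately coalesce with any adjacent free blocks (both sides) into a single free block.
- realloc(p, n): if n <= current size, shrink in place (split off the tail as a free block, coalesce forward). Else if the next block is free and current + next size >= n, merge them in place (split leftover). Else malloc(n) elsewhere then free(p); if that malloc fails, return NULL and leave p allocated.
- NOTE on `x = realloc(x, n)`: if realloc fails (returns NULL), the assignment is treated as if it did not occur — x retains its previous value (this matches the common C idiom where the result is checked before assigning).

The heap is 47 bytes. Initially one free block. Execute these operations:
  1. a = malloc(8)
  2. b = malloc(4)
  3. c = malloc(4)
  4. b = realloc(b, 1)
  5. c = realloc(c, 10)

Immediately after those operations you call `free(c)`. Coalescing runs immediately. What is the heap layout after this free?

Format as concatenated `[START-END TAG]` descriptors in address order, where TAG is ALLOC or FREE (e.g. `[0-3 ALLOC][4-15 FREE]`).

Op 1: a = malloc(8) -> a = 0; heap: [0-7 ALLOC][8-46 FREE]
Op 2: b = malloc(4) -> b = 8; heap: [0-7 ALLOC][8-11 ALLOC][12-46 FREE]
Op 3: c = malloc(4) -> c = 12; heap: [0-7 ALLOC][8-11 ALLOC][12-15 ALLOC][16-46 FREE]
Op 4: b = realloc(b, 1) -> b = 8; heap: [0-7 ALLOC][8-8 ALLOC][9-11 FREE][12-15 ALLOC][16-46 FREE]
Op 5: c = realloc(c, 10) -> c = 12; heap: [0-7 ALLOC][8-8 ALLOC][9-11 FREE][12-21 ALLOC][22-46 FREE]
free(c): c = 12 -> block [12-21 ALLOC]; mark free, coalesce with adjacent free neighbors -> [0-7 ALLOC][8-8 ALLOC][9-46 FREE]

Answer: [0-7 ALLOC][8-8 ALLOC][9-46 FREE]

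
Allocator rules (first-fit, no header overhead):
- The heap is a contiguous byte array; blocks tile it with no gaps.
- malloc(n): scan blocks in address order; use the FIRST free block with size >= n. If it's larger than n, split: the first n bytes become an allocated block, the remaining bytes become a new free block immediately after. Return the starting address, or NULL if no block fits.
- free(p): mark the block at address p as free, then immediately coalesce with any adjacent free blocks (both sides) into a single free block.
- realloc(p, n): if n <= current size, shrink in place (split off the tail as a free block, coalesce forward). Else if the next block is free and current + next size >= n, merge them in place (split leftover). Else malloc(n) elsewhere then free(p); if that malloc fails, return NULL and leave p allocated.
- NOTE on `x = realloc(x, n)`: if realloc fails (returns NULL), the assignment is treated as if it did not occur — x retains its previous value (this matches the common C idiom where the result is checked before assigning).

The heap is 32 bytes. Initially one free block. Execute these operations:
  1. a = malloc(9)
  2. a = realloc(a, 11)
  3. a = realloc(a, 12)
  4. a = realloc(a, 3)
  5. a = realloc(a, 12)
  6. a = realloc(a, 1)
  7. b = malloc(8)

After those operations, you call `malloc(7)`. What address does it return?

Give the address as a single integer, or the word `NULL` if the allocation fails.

Op 1: a = malloc(9) -> a = 0; heap: [0-8 ALLOC][9-31 FREE]
Op 2: a = realloc(a, 11) -> a = 0; heap: [0-10 ALLOC][11-31 FREE]
Op 3: a = realloc(a, 12) -> a = 0; heap: [0-11 ALLOC][12-31 FREE]
Op 4: a = realloc(a, 3) -> a = 0; heap: [0-2 ALLOC][3-31 FREE]
Op 5: a = realloc(a, 12) -> a = 0; heap: [0-11 ALLOC][12-31 FREE]
Op 6: a = realloc(a, 1) -> a = 0; heap: [0-0 ALLOC][1-31 FREE]
Op 7: b = malloc(8) -> b = 1; heap: [0-0 ALLOC][1-8 ALLOC][9-31 FREE]
malloc(7): first-fit scan over [0-0 ALLOC][1-8 ALLOC][9-31 FREE] -> 9

Answer: 9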